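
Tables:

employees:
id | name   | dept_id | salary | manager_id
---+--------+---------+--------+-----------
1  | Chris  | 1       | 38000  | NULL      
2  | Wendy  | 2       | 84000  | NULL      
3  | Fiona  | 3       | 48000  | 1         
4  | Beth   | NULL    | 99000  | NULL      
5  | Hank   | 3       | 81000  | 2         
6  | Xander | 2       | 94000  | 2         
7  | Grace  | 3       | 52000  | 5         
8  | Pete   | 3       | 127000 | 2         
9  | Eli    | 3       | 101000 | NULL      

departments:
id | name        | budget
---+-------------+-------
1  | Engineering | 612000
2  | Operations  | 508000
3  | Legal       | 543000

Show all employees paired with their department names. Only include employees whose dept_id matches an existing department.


INNER JOIN keeps only employees rows whose dept_id matches an id in departments. Walk through each employee:
  - employee 1 (Chris): dept_id=1 -> matches Engineering
  - employee 2 (Wendy): dept_id=2 -> matches Operations
  - employee 3 (Fiona): dept_id=3 -> matches Legal
  - employee 4 (Beth): dept_id=NULL, no match -> dropped
  - employee 5 (Hank): dept_id=3 -> matches Legal
  - employee 6 (Xander): dept_id=2 -> matches Operations
  - employee 7 (Grace): dept_id=3 -> matches Legal
  - employee 8 (Pete): dept_id=3 -> matches Legal
  - employee 9 (Eli): dept_id=3 -> matches Legal
So 1 of 9 rows is dropped.

SQL:
SELECT a.name, b.name AS department
FROM employees a
INNER JOIN departments b ON a.dept_id = b.id

Result:
name   | department 
-------+------------
Chris  | Engineering
Wendy  | Operations 
Fiona  | Legal      
Hank   | Legal      
Xander | Operations 
Grace  | Legal      
Pete   | Legal      
Eli    | Legal      


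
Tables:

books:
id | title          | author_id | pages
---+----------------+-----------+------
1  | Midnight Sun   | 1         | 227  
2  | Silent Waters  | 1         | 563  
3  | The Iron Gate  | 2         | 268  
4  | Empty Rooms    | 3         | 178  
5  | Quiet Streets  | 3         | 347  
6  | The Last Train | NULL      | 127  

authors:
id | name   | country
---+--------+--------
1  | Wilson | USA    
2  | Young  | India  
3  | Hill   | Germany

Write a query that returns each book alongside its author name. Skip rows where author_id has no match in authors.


INNER JOIN keeps only books rows whose author_id matches an id in authors. Walk through each book:
  - book 1 (Midnight Sun): author_id=1 -> matches Wilson
  - book 2 (Silent Waters): author_id=1 -> matches Wilson
  - book 3 (The Iron Gate): author_id=2 -> matches Young
  - book 4 (Empty Rooms): author_id=3 -> matches Hill
  - book 5 (Quiet Streets): author_id=3 -> matches Hill
  - book 6 (The Last Train): author_id=NULL, no match -> dropped
So 1 of 6 rows is dropped.

SQL:
SELECT a.title, b.name AS author
FROM books a
INNER JOIN authors b ON a.author_id = b.id

Result:
title         | author
--------------+-------
Midnight Sun  | Wilson
Silent Waters | Wilson
The Iron Gate | Young 
Empty Rooms   | Hill  
Quiet Streets | Hill  


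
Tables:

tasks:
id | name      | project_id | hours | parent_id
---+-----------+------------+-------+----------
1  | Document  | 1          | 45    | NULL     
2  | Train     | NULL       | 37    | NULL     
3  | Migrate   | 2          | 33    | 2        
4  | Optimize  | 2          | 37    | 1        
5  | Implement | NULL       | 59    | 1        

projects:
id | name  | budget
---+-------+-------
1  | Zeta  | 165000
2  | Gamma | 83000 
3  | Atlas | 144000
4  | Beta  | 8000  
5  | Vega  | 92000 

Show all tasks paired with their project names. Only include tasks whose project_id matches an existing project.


INNER JOIN keeps only tasks rows whose project_id matches an id in projects. Walk through each task:
  - task 1 (Document): project_id=1 -> matches Zeta
  - task 2 (Train): project_id=NULL, no match -> dropped
  - task 3 (Migrate): project_id=2 -> matches Gamma
  - task 4 (Optimize): project_id=2 -> matches Gamma
  - task 5 (Implement): project_id=NULL, no match -> dropped
So 2 of 5 rows are dropped.

SQL:
SELECT a.name, b.name AS project
FROM tasks a
INNER JOIN projects b ON a.project_id = b.id

Result:
name     | project
---------+--------
Document | Zeta   
Migrate  | Gamma  
Optimize | Gamma  


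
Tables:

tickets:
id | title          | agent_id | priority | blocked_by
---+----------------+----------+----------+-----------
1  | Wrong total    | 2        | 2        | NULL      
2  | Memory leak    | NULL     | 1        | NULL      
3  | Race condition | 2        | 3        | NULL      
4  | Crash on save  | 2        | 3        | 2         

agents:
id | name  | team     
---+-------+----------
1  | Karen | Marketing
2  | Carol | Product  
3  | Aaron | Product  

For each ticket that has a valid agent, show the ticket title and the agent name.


INNER JOIN keeps only tickets rows whose agent_id matches an id in agents. Walk through each ticket:
  - ticket 1 (Wrong total): agent_id=2 -> matches Carol
  - ticket 2 (Memory leak): agent_id=NULL, no match -> dropped
  - ticket 3 (Race condition): agent_id=2 -> matches Carol
  - ticket 4 (Crash on save): agent_id=2 -> matches Carol
So 1 of 4 rows is dropped.

SQL:
SELECT a.title, b.name AS agent
FROM tickets a
INNER JOIN agents b ON a.agent_id = b.id

Result:
title          | agent
---------------+------
Wrong total    | Carol
Race condition | Carol
Crash on save  | Carol


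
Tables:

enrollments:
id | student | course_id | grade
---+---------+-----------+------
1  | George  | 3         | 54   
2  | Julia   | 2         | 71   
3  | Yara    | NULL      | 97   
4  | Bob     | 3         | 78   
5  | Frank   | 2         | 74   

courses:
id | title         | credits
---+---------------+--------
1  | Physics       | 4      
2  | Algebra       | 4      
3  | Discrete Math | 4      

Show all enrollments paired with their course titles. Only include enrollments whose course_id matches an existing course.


INNER JOIN keeps only enrollments rows whose course_id matches an id in courses. Walk through each enrollment:
  - enrollment 1 (George): course_id=3 -> matches Discrete Math
  - enrollment 2 (Julia): course_id=2 -> matches Algebra
  - enrollment 3 (Yara): course_id=NULL, no match -> dropped
  - enrollment 4 (Bob): course_id=3 -> matches Discrete Math
  - enrollment 5 (Frank): course_id=2 -> matches Algebra
So 1 of 5 rows is dropped.

SQL:
SELECT a.student, b.title AS course
FROM enrollments a
INNER JOIN courses b ON a.course_id = b.id

Result:
student | course       
--------+--------------
George  | Discrete Math
Julia   | Algebra      
Bob     | Discrete Math
Frank   | Algebra      


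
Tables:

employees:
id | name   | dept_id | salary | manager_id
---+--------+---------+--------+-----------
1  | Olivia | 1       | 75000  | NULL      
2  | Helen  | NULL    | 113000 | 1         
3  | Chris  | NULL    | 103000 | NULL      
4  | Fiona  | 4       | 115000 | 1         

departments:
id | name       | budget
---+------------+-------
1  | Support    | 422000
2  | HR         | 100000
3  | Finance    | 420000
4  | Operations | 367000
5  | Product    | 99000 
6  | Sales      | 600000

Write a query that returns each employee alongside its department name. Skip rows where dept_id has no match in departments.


INNER JOIN keeps only employees rows whose dept_id matches an id in departments. Walk through each employee:
  - employee 1 (Olivia): dept_id=1 -> matches Support
  - employee 2 (Helen): dept_id=NULL, no match -> dropped
  - employee 3 (Chris): dept_id=NULL, no match -> dropped
  - employee 4 (Fiona): dept_id=4 -> matches Operations
So 2 of 4 rows are dropped.

SQL:
SELECT a.name, b.name AS department
FROM employees a
INNER JOIN departments b ON a.dept_id = b.id

Result:
name   | department
-------+-----------
Olivia | Support   
Fiona  | Operations


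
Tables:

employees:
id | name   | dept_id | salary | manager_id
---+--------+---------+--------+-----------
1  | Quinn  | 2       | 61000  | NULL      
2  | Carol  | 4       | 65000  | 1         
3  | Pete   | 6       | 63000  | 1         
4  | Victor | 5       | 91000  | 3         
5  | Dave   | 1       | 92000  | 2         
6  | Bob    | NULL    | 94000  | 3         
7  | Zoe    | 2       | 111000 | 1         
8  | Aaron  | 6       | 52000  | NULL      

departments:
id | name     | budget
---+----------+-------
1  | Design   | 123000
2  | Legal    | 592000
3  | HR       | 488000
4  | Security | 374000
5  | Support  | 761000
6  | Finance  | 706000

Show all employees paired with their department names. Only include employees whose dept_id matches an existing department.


INNER JOIN keeps only employees rows whose dept_id matches an id in departments. Walk through each employee:
  - employee 1 (Quinn): dept_id=2 -> matches Legal
  - employee 2 (Carol): dept_id=4 -> matches Security
  - employee 3 (Pete): dept_id=6 -> matches Finance
  - employee 4 (Victor): dept_id=5 -> matches Support
  - employee 5 (Dave): dept_id=1 -> matches Design
  - employee 6 (Bob): dept_id=NULL, no match -> dropped
  - employee 7 (Zoe): dept_id=2 -> matches Legal
  - employee 8 (Aaron): dept_id=6 -> matches Finance
So 1 of 8 rows is dropped.

SQL:
SELECT a.name, b.name AS department
FROM employees a
INNER JOIN departments b ON a.dept_id = b.id

Result:
name   | department
-------+-----------
Quinn  | Legal     
Carol  | Security  
Pete   | Finance   
Victor | Support   
Dave   | Design    
Zoe    | Legal     
Aaron  | Finance   


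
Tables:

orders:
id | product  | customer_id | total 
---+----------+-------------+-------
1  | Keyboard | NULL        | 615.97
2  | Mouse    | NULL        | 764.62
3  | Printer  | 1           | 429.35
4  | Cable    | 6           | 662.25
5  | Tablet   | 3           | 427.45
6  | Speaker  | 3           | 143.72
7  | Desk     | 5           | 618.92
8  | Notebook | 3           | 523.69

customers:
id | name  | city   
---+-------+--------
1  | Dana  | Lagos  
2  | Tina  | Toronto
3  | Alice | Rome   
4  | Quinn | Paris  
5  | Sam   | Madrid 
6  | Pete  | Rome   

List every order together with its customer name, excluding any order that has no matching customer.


INNER JOIN keeps only orders rows whose customer_id matches an id in customers. Walk through each order:
  - order 1 (Keyboard): customer_id=NULL, no match -> dropped
  - order 2 (Mouse): customer_id=NULL, no match -> dropped
  - order 3 (Printer): customer_id=1 -> matches Dana
  - order 4 (Cable): customer_id=6 -> matches Pete
  - order 5 (Tablet): customer_id=3 -> matches Alice
  - order 6 (Speaker): customer_id=3 -> matches Alice
  - order 7 (Desk): customer_id=5 -> matches Sam
  - order 8 (Notebook): customer_id=3 -> matches Alice
So 2 of 8 rows are dropped.

SQL:
SELECT a.product, b.name AS customer
FROM orders a
INNER JOIN customers b ON a.customer_id = b.id

Result:
product  | customer
---------+---------
Printer  | Dana    
Cable    | Pete    
Tablet   | Alice   
Speaker  | Alice   
Desk     | Sam     
Notebook | Alice   


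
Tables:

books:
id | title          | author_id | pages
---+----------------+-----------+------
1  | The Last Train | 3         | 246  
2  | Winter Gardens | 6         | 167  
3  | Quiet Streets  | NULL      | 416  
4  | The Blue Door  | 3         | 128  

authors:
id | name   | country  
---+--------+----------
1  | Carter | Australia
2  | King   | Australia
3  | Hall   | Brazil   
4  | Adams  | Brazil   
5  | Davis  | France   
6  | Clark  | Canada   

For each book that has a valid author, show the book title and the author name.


INNER JOIN keeps only books rows whose author_id matches an id in authors. Walk through each book:
  - book 1 (The Last Train): author_id=3 -> matches Hall
  - book 2 (Winter Gardens): author_id=6 -> matches Clark
  - book 3 (Quiet Streets): author_id=NULL, no match -> dropped
  - book 4 (The Blue Door): author_id=3 -> matches Hall
So 1 of 4 rows is dropped.

SQL:
SELECT a.title, b.name AS author
FROM books a
INNER JOIN authors b ON a.author_id = b.id

Result:
title          | author
---------------+-------
The Last Train | Hall  
Winter Gardens | Clark 
The Blue Door  | Hall  


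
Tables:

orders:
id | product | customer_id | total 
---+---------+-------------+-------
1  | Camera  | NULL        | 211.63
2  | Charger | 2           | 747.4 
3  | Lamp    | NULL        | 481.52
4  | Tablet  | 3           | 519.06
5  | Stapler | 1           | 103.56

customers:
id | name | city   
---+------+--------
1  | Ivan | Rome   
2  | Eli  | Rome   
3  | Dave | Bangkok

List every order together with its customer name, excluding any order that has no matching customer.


INNER JOIN keeps only orders rows whose customer_id matches an id in customers. Walk through each order:
  - order 1 (Camera): customer_id=NULL, no match -> dropped
  - order 2 (Charger): customer_id=2 -> matches Eli
  - order 3 (Lamp): customer_id=NULL, no match -> dropped
  - order 4 (Tablet): customer_id=3 -> matches Dave
  - order 5 (Stapler): customer_id=1 -> matches Ivan
So 2 of 5 rows are dropped.

SQL:
SELECT a.product, b.name AS customer
FROM orders a
INNER JOIN customers b ON a.customer_id = b.id

Result:
product | customer
--------+---------
Charger | Eli     
Tablet  | Dave    
Stapler | Ivan    


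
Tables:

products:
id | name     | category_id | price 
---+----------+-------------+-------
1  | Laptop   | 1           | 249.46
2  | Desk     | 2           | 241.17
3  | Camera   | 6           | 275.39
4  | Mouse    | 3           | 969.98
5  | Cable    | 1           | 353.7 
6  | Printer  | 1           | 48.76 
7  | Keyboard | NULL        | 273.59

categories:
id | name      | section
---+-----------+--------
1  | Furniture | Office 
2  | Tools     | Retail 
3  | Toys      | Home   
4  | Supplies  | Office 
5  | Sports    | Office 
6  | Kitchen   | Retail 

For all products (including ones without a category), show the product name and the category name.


LEFT JOIN keeps every row from products (the left table); where category_id has no match in categories, the category columns become NULL. Walk through each product:
  - product 1 (Laptop): category_id=1 -> matches Furniture
  - product 2 (Desk): category_id=2 -> matches Tools
  - product 3 (Camera): category_id=6 -> matches Kitchen
  - product 4 (Mouse): category_id=3 -> matches Toys
  - product 5 (Cable): category_id=1 -> matches Furniture
  - product 6 (Printer): category_id=1 -> matches Furniture
  - product 7 (Keyboard): category_id=NULL, no match -> kept with NULL
All 7 rows appear; 1 has NULL category.

SQL:
SELECT a.name, b.name AS category
FROM products a
LEFT JOIN categories b ON a.category_id = b.id

Result:
name     | category 
---------+----------
Laptop   | Furniture
Desk     | Tools    
Camera   | Kitchen  
Mouse    | Toys     
Cable    | Furniture
Printer  | Furniture
Keyboard | NULL     


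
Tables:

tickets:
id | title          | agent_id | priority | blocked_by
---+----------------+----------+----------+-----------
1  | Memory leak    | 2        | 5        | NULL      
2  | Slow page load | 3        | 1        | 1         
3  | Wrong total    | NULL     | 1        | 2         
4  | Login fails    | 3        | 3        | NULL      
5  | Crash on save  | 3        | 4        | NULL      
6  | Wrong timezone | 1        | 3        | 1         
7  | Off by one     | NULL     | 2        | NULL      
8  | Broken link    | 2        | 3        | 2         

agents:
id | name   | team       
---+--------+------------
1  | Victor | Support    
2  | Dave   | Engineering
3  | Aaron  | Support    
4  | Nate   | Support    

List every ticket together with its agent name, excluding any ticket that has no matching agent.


INNER JOIN keeps only tickets rows whose agent_id matches an id in agents. Walk through each ticket:
  - ticket 1 (Memory leak): agent_id=2 -> matches Dave
  - ticket 2 (Slow page load): agent_id=3 -> matches Aaron
  - ticket 3 (Wrong total): agent_id=NULL, no match -> dropped
  - ticket 4 (Login fails): agent_id=3 -> matches Aaron
  - ticket 5 (Crash on save): agent_id=3 -> matches Aaron
  - ticket 6 (Wrong timezone): agent_id=1 -> matches Victor
  - ticket 7 (Off by one): agent_id=NULL, no match -> dropped
  - ticket 8 (Broken link): agent_id=2 -> matches Dave
So 2 of 8 rows are dropped.

SQL:
SELECT a.title, b.name AS agent
FROM tickets a
INNER JOIN agents b ON a.agent_id = b.id

Result:
title          | agent 
---------------+-------
Memory leak    | Dave  
Slow page load | Aaron 
Login fails    | Aaron 
Crash on save  | Aaron 
Wrong timezone | Victor
Broken link    | Dave  


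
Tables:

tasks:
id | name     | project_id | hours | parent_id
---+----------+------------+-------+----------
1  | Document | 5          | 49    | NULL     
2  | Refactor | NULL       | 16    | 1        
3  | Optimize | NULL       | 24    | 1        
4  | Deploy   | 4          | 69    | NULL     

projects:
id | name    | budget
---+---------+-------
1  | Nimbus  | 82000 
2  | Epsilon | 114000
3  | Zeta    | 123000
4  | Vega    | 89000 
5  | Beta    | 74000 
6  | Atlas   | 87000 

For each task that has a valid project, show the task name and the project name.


INNER JOIN keeps only tasks rows whose project_id matches an id in projects. Walk through each task:
  - task 1 (Document): project_id=5 -> matches Beta
  - task 2 (Refactor): project_id=NULL, no match -> dropped
  - task 3 (Optimize): project_id=NULL, no match -> dropped
  - task 4 (Deploy): project_id=4 -> matches Vega
So 2 of 4 rows are dropped.

SQL:
SELECT a.name, b.name AS project
FROM tasks a
INNER JOIN projects b ON a.project_id = b.id

Result:
name     | project
---------+--------
Document | Beta   
Deploy   | Vega   


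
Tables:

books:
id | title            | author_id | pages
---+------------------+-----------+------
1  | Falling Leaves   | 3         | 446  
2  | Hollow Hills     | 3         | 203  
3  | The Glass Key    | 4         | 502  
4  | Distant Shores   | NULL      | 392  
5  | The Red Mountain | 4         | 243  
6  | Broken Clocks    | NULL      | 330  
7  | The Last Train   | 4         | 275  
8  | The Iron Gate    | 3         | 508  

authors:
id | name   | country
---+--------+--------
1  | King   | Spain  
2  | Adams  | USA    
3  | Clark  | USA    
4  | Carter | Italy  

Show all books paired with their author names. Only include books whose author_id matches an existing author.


INNER JOIN keeps only books rows whose author_id matches an id in authors. Walk through each book:
  - book 1 (Falling Leaves): author_id=3 -> matches Clark
  - book 2 (Hollow Hills): author_id=3 -> matches Clark
  - book 3 (The Glass Key): author_id=4 -> matches Carter
  - book 4 (Distant Shores): author_id=NULL, no match -> dropped
  - book 5 (The Red Mountain): author_id=4 -> matches Carter
  - book 6 (Broken Clocks): author_id=NULL, no match -> dropped
  - book 7 (The Last Train): author_id=4 -> matches Carter
  - book 8 (The Iron Gate): author_id=3 -> matches Clark
So 2 of 8 rows are dropped.

SQL:
SELECT a.title, b.name AS author
FROM books a
INNER JOIN authors b ON a.author_id = b.id

Result:
title            | author
-----------------+-------
Falling Leaves   | Clark 
Hollow Hills     | Clark 
The Glass Key    | Carter
The Red Mountain | Carter
The Last Train   | Carter
The Iron Gate    | Clark 


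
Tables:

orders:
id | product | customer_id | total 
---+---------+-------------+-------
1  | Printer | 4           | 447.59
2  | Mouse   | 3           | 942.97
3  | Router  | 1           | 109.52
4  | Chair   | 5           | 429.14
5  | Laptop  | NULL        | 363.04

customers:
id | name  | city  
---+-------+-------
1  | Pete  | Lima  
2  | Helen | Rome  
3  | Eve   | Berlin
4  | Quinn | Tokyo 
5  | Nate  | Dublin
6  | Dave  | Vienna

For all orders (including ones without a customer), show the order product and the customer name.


LEFT JOIN keeps every row from orders (the left table); where customer_id has no match in customers, the customer columns become NULL. Walk through each order:
  - order 1 (Printer): customer_id=4 -> matches Quinn
  - order 2 (Mouse): customer_id=3 -> matches Eve
  - order 3 (Router): customer_id=1 -> matches Pete
  - order 4 (Chair): customer_id=5 -> matches Nate
  - order 5 (Laptop): customer_id=NULL, no match -> kept with NULL
All 5 rows appear; 1 has NULL customer.

SQL:
SELECT a.product, b.name AS customer
FROM orders a
LEFT JOIN customers b ON a.customer_id = b.id

Result:
product | customer
--------+---------
Printer | Quinn   
Mouse   | Eve     
Router  | Pete    
Chair   | Nate    
Laptop  | NULL    


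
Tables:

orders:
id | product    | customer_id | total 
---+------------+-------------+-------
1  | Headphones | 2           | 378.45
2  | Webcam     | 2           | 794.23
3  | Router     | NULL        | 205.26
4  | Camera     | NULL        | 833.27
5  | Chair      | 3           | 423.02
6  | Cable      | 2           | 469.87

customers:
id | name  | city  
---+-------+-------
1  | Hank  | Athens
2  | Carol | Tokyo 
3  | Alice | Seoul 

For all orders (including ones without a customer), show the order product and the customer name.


LEFT JOIN keeps every row from orders (the left table); where customer_id has no match in customers, the customer columns become NULL. Walk through each order:
  - order 1 (Headphones): customer_id=2 -> matches Carol
  - order 2 (Webcam): customer_id=2 -> matches Carol
  - order 3 (Router): customer_id=NULL, no match -> kept with NULL
  - order 4 (Camera): customer_id=NULL, no match -> kept with NULL
  - order 5 (Chair): customer_id=3 -> matches Alice
  - order 6 (Cable): customer_id=2 -> matches Carol
All 6 rows appear; 2 have NULL customer.

SQL:
SELECT a.product, b.name AS customer
FROM orders a
LEFT JOIN customers b ON a.customer_id = b.id

Result:
product    | customer
-----------+---------
Headphones | Carol   
Webcam     | Carol   
Router     | NULL    
Camera     | NULL    
Chair      | Alice   
Cable      | Carol   


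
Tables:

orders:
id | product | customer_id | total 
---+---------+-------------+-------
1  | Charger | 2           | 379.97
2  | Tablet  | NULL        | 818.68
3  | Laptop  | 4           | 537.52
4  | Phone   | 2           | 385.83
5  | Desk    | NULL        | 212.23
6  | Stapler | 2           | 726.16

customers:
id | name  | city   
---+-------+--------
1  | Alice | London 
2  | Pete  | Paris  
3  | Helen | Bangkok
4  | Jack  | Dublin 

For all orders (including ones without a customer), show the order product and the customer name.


LEFT JOIN keeps every row from orders (the left table); where customer_id has no match in customers, the customer columns become NULL. Walk through each order:
  - order 1 (Charger): customer_id=2 -> matches Pete
  - order 2 (Tablet): customer_id=NULL, no match -> kept with NULL
  - order 3 (Laptop): customer_id=4 -> matches Jack
  - order 4 (Phone): customer_id=2 -> matches Pete
  - order 5 (Desk): customer_id=NULL, no match -> kept with NULL
  - order 6 (Stapler): customer_id=2 -> matches Pete
All 6 rows appear; 2 have NULL customer.

SQL:
SELECT a.product, b.name AS customer
FROM orders a
LEFT JOIN customers b ON a.customer_id = b.id

Result:
product | customer
--------+---------
Charger | Pete    
Tablet  | NULL    
Laptop  | Jack    
Phone   | Pete    
Desk    | NULL    
Stapler | Pete    


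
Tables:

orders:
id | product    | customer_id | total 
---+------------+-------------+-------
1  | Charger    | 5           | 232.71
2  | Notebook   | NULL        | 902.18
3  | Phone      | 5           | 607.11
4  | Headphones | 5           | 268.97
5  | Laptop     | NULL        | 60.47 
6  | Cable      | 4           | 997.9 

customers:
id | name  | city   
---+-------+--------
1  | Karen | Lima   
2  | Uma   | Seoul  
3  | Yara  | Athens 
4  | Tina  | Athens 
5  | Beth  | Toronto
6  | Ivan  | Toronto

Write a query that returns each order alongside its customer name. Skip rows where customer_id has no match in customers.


INNER JOIN keeps only orders rows whose customer_id matches an id in customers. Walk through each order:
  - order 1 (Charger): customer_id=5 -> matches Beth
  - order 2 (Notebook): customer_id=NULL, no match -> dropped
  - order 3 (Phone): customer_id=5 -> matches Beth
  - order 4 (Headphones): customer_id=5 -> matches Beth
  - order 5 (Laptop): customer_id=NULL, no match -> dropped
  - order 6 (Cable): customer_id=4 -> matches Tina
So 2 of 6 rows are dropped.

SQL:
SELECT a.product, b.name AS customer
FROM orders a
INNER JOIN customers b ON a.customer_id = b.id

Result:
product    | customer
-----------+---------
Charger    | Beth    
Phone      | Beth    
Headphones | Beth    
Cable      | Tina    


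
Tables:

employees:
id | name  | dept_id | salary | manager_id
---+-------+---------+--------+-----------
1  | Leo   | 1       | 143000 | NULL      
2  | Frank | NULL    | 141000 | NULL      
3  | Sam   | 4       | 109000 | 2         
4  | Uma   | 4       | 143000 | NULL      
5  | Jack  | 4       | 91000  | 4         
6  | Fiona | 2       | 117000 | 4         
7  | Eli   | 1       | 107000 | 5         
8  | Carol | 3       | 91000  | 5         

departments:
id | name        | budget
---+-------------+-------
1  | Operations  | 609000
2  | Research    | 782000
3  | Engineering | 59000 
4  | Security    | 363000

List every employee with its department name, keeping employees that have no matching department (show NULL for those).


LEFT JOIN keeps every row from employees (the left table); where dept_id has no match in departments, the department columns become NULL. Walk through each employee:
  - employee 1 (Leo): dept_id=1 -> matches Operations
  - employee 2 (Frank): dept_id=NULL, no match -> kept with NULL
  - employee 3 (Sam): dept_id=4 -> matches Security
  - employee 4 (Uma): dept_id=4 -> matches Security
  - employee 5 (Jack): dept_id=4 -> matches Security
  - employee 6 (Fiona): dept_id=2 -> matches Research
  - employee 7 (Eli): dept_id=1 -> matches Operations
  - employee 8 (Carol): dept_id=3 -> matches Engineering
All 8 rows appear; 1 has NULL department.

SQL:
SELECT a.name, b.name AS department
FROM employees a
LEFT JOIN departments b ON a.dept_id = b.id

Result:
name  | department 
------+------------
Leo   | Operations 
Frank | NULL       
Sam   | Security   
Uma   | Security   
Jack  | Security   
Fiona | Research   
Eli   | Operations 
Carol | Engineering


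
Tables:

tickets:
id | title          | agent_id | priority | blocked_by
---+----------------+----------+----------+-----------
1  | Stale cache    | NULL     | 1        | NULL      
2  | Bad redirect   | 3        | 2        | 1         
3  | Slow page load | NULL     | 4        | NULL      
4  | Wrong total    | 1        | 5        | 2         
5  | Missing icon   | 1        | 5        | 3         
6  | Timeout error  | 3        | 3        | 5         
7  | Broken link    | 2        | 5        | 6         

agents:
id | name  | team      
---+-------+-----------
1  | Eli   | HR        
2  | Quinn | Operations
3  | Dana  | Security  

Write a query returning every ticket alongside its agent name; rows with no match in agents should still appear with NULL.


LEFT JOIN keeps every row from tickets (the left table); where agent_id has no match in agents, the agent columns become NULL. Walk through each ticket:
  - ticket 1 (Stale cache): agent_id=NULL, no match -> kept with NULL
  - ticket 2 (Bad redirect): agent_id=3 -> matches Dana
  - ticket 3 (Slow page load): agent_id=NULL, no match -> kept with NULL
  - ticket 4 (Wrong total): agent_id=1 -> matches Eli
  - ticket 5 (Missing icon): agent_id=1 -> matches Eli
  - ticket 6 (Timeout error): agent_id=3 -> matches Dana
  - ticket 7 (Broken link): agent_id=2 -> matches Quinn
All 7 rows appear; 2 have NULL agent.

SQL:
SELECT a.title, b.name AS agent
FROM tickets a
LEFT JOIN agents b ON a.agent_id = b.id

Result:
title          | agent
---------------+------
Stale cache    | NULL 
Bad redirect   | Dana 
Slow page load | NULL 
Wrong total    | Eli  
Missing icon   | Eli  
Timeout error  | Dana 
Broken link    | Quinn


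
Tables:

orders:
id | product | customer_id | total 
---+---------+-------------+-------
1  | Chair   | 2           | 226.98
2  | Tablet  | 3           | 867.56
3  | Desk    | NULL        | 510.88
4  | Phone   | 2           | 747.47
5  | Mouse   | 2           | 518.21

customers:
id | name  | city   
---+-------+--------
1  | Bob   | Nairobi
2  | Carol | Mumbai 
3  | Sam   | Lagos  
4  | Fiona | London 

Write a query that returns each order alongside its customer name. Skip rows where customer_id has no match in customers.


INNER JOIN keeps only orders rows whose customer_id matches an id in customers. Walk through each order:
  - order 1 (Chair): customer_id=2 -> matches Carol
  - order 2 (Tablet): customer_id=3 -> matches Sam
  - order 3 (Desk): customer_id=NULL, no match -> dropped
  - order 4 (Phone): customer_id=2 -> matches Carol
  - order 5 (Mouse): customer_id=2 -> matches Carol
So 1 of 5 rows is dropped.

SQL:
SELECT a.product, b.name AS customer
FROM orders a
INNER JOIN customers b ON a.customer_id = b.id

Result:
product | customer
--------+---------
Chair   | Carol   
Tablet  | Sam     
Phone   | Carol   
Mouse   | Carol   


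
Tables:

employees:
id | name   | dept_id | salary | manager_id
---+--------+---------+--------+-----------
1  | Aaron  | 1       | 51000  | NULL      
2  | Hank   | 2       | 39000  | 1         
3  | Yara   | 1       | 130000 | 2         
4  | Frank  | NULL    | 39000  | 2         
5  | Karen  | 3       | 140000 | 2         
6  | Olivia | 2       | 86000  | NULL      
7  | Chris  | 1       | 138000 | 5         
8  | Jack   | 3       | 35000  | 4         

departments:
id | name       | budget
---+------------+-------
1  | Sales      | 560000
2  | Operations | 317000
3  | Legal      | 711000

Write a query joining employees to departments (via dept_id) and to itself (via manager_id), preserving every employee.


Two LEFT JOINs from the same base table employees: one to departments via dept_id, one to employees itself via manager_id. Both are LEFT so every employee is preserved.
Match against departments:
  - employee 1 (Aaron): dept_id=1 -> matches Sales
  - employee 2 (Hank): dept_id=2 -> matches Operations
  - employee 3 (Yara): dept_id=1 -> matches Sales
  - employee 4 (Frank): dept_id=NULL, no match -> kept with NULL
  - employee 5 (Karen): dept_id=3 -> matches Legal
  - employee 6 (Olivia): dept_id=2 -> matches Operations
  - employee 7 (Chris): dept_id=1 -> matches Sales
  - employee 8 (Jack): dept_id=3 -> matches Legal
Match against employees (self):
  - employee 1 (Aaron): manager_id=NULL -> NULL
  - employee 2 (Hank): manager_id=1 -> Aaron
  - employee 3 (Yara): manager_id=2 -> Hank
  - employee 4 (Frank): manager_id=2 -> Hank
  - employee 5 (Karen): manager_id=2 -> Hank
  - employee 6 (Olivia): manager_id=NULL -> NULL
  - employee 7 (Chris): manager_id=5 -> Karen
  - employee 8 (Jack): manager_id=4 -> Frank

SQL:
SELECT a.name, b.name AS department, c.name AS manager
FROM employees a
LEFT JOIN departments b ON a.dept_id = b.id
LEFT JOIN employees c ON a.manager_id = c.id

Result:
name   | department | manager
-------+------------+--------
Aaron  | Sales      | NULL   
Hank   | Operations | Aaron  
Yara   | Sales      | Hank   
Frank  | NULL       | Hank   
Karen  | Legal      | Hank   
Olivia | Operations | NULL   
Chris  | Sales      | Karen  
Jack   | Legal      | Frank  


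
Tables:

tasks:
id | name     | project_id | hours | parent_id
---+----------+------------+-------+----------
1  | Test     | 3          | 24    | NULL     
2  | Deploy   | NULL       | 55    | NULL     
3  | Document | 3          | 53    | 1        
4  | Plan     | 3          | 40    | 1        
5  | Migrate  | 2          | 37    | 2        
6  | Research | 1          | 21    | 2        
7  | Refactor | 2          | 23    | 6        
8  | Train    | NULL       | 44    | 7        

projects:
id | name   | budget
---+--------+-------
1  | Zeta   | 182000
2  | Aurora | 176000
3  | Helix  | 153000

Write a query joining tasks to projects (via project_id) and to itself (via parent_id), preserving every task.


Two LEFT JOINs from the same base table tasks: one to projects via project_id, one to tasks itself via parent_id. Both are LEFT so every task is preserved.
Match against projects:
  - task 1 (Test): project_id=3 -> matches Helix
  - task 2 (Deploy): project_id=NULL, no match -> kept with NULL
  - task 3 (Document): project_id=3 -> matches Helix
  - task 4 (Plan): project_id=3 -> matches Helix
  - task 5 (Migrate): project_id=2 -> matches Aurora
  - task 6 (Research): project_id=1 -> matches Zeta
  - task 7 (Refactor): project_id=2 -> matches Aurora
  - task 8 (Train): project_id=NULL, no match -> kept with NULL
Match against tasks (self):
  - task 1 (Test): parent_id=NULL -> NULL
  - task 2 (Deploy): parent_id=NULL -> NULL
  - task 3 (Document): parent_id=1 -> Test
  - task 4 (Plan): parent_id=1 -> Test
  - task 5 (Migrate): parent_id=2 -> Deploy
  - task 6 (Research): parent_id=2 -> Deploy
  - task 7 (Refactor): parent_id=6 -> Research
  - task 8 (Train): parent_id=7 -> Refactor

SQL:
SELECT a.name, b.name AS project, c.name AS parent
FROM tasks a
LEFT JOIN projects b ON a.project_id = b.id
LEFT JOIN tasks c ON a.parent_id = c.id

Result:
name     | project | parent  
---------+---------+---------
Test     | Helix   | NULL    
Deploy   | NULL    | NULL    
Document | Helix   | Test    
Plan     | Helix   | Test    
Migrate  | Aurora  | Deploy  
Research | Zeta    | Deploy  
Refactor | Aurora  | Research
Train    | NULL    | Refactor


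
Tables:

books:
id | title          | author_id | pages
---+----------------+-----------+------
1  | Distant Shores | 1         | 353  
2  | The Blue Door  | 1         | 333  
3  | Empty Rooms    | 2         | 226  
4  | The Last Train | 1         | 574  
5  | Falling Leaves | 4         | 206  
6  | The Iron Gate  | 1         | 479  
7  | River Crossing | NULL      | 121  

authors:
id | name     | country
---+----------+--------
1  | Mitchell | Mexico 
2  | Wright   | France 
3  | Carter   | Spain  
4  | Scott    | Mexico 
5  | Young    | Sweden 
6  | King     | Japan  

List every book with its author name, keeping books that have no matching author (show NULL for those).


LEFT JOIN keeps every row from books (the left table); where author_id has no match in authors, the author columns become NULL. Walk through each book:
  - book 1 (Distant Shores): author_id=1 -> matches Mitchell
  - book 2 (The Blue Door): author_id=1 -> matches Mitchell
  - book 3 (Empty Rooms): author_id=2 -> matches Wright
  - book 4 (The Last Train): author_id=1 -> matches Mitchell
  - book 5 (Falling Leaves): author_id=4 -> matches Scott
  - book 6 (The Iron Gate): author_id=1 -> matches Mitchell
  - book 7 (River Crossing): author_id=NULL, no match -> kept with NULL
All 7 rows appear; 1 has NULL author.

SQL:
SELECT a.title, b.name AS author
FROM books a
LEFT JOIN authors b ON a.author_id = b.id

Result:
title          | author  
---------------+---------
Distant Shores | Mitchell
The Blue Door  | Mitchell
Empty Rooms    | Wright  
The Last Train | Mitchell
Falling Leaves | Scott   
The Iron Gate  | Mitchell
River Crossing | NULL    


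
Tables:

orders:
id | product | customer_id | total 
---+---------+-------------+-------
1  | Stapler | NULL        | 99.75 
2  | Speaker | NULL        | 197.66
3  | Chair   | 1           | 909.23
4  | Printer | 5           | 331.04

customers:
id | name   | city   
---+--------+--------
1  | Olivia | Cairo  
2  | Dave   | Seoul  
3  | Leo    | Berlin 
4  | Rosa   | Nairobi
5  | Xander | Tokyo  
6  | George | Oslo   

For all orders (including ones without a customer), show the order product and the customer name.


LEFT JOIN keeps every row from orders (the left table); where customer_id has no match in customers, the customer columns become NULL. Walk through each order:
  - order 1 (Stapler): customer_id=NULL, no match -> kept with NULL
  - order 2 (Speaker): customer_id=NULL, no match -> kept with NULL
  - order 3 (Chair): customer_id=1 -> matches Olivia
  - order 4 (Printer): customer_id=5 -> matches Xander
All 4 rows appear; 2 have NULL customer.

SQL:
SELECT a.product, b.name AS customer
FROM orders a
LEFT JOIN customers b ON a.customer_id = b.id

Result:
product | customer
--------+---------
Stapler | NULL    
Speaker | NULL    
Chair   | Olivia  
Printer | Xander  


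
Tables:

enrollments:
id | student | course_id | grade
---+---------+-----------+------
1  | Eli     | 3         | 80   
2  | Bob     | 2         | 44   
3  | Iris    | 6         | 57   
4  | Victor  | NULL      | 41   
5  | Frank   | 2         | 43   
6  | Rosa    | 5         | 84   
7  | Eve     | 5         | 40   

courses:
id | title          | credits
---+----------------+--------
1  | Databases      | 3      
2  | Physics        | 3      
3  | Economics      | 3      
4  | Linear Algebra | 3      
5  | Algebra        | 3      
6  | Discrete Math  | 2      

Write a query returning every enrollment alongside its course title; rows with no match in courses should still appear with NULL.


LEFT JOIN keeps every row from enrollments (the left table); where course_id has no match in courses, the course columns become NULL. Walk through each enrollment:
  - enrollment 1 (Eli): course_id=3 -> matches Economics
  - enrollment 2 (Bob): course_id=2 -> matches Physics
  - enrollment 3 (Iris): course_id=6 -> matches Discrete Math
  - enrollment 4 (Victor): course_id=NULL, no match -> kept with NULL
  - enrollment 5 (Frank): course_id=2 -> matches Physics
  - enrollment 6 (Rosa): course_id=5 -> matches Algebra
  - enrollment 7 (Eve): course_id=5 -> matches Algebra
All 7 rows appear; 1 has NULL course.

SQL:
SELECT a.student, b.title AS course
FROM enrollments a
LEFT JOIN courses b ON a.course_id = b.id

Result:
student | course       
--------+--------------
Eli     | Economics    
Bob     | Physics      
Iris    | Discrete Math
Victor  | NULL         
Frank   | Physics      
Rosa    | Algebra      
Eve     | Algebra      


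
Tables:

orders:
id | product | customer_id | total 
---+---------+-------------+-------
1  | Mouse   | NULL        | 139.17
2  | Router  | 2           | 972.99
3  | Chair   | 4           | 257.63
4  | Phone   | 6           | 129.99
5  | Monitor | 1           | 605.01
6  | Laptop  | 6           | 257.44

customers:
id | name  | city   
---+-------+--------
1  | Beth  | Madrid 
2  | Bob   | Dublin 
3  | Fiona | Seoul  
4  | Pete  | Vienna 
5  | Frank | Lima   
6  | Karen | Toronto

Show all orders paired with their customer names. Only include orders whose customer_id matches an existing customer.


INNER JOIN keeps only orders rows whose customer_id matches an id in customers. Walk through each order:
  - order 1 (Mouse): customer_id=NULL, no match -> dropped
  - order 2 (Router): customer_id=2 -> matches Bob
  - order 3 (Chair): customer_id=4 -> matches Pete
  - order 4 (Phone): customer_id=6 -> matches Karen
  - order 5 (Monitor): customer_id=1 -> matches Beth
  - order 6 (Laptop): customer_id=6 -> matches Karen
So 1 of 6 rows is dropped.

SQL:
SELECT a.product, b.name AS customer
FROM orders a
INNER JOIN customers b ON a.customer_id = b.id

Result:
product | customer
--------+---------
Router  | Bob     
Chair   | Pete    
Phone   | Karen   
Monitor | Beth    
Laptop  | Karen   


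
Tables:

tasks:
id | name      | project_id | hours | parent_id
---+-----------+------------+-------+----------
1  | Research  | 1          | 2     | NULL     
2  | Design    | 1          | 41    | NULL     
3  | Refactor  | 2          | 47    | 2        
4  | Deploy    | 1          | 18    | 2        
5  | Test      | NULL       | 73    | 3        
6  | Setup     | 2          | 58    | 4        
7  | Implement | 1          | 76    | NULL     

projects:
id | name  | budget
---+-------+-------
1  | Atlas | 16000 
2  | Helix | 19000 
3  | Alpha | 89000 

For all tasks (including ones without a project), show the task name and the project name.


LEFT JOIN keeps every row from tasks (the left table); where project_id has no match in projects, the project columns become NULL. Walk through each task:
  - task 1 (Research): project_id=1 -> matches Atlas
  - task 2 (Design): project_id=1 -> matches Atlas
  - task 3 (Refactor): project_id=2 -> matches Helix
  - task 4 (Deploy): project_id=1 -> matches Atlas
  - task 5 (Test): project_id=NULL, no match -> kept with NULL
  - task 6 (Setup): project_id=2 -> matches Helix
  - task 7 (Implement): project_id=1 -> matches Atlas
All 7 rows appear; 1 has NULL project.

SQL:
SELECT a.name, b.name AS project
FROM tasks a
LEFT JOIN projects b ON a.project_id = b.id

Result:
name      | project
----------+--------
Research  | Atlas  
Design    | Atlas  
Refactor  | Helix  
Deploy    | Atlas  
Test      | NULL   
Setup     | Helix  
Implement | Atlas  
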